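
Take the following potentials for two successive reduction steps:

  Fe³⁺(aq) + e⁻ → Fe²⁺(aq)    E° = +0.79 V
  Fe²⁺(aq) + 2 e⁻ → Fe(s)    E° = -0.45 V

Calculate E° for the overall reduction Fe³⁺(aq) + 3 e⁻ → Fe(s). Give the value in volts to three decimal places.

Since ΔG° = −nFE° is additive over sequential reductions, n₃E°₃ = n₁E°₁ + n₂E°₂.
E°₃ = (1×+0.79 + 2×-0.45) / 3 = (-0.110) / 3 = -0.037 V.

-0.037 V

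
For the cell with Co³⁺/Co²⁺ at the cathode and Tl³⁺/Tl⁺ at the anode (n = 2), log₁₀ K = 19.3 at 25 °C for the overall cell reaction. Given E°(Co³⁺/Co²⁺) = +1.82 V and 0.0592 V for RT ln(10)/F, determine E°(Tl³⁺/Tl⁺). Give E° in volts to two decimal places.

+1.25 V

E°cell = (0.0592/n)·log K = (0.0592/2)(19.3) = +0.571 V.
Since Co³⁺/Co²⁺ is the cathode and Tl³⁺/Tl⁺ the anode, E°cell = E°(Co³⁺/Co²⁺) − E°(Tl³⁺/Tl⁺).
So E°(Tl³⁺/Tl⁺) = E°(Co³⁺/Co²⁺) − E°cell = (+1.82) − (+0.571) = +1.25 V.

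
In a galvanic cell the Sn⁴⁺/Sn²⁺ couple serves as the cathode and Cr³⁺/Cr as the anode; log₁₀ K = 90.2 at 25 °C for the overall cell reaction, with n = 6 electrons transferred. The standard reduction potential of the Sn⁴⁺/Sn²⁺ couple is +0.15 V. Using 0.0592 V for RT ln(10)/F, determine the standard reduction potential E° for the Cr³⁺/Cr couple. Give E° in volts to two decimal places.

E°cell = (0.0592/n)·log K = (0.0592/6)(90.2) = +0.890 V.
Since Sn⁴⁺/Sn²⁺ is the cathode and Cr³⁺/Cr the anode, E°cell = E°(Sn⁴⁺/Sn²⁺) − E°(Cr³⁺/Cr).
So E°(Cr³⁺/Cr) = E°(Sn⁴⁺/Sn²⁺) − E°cell = (+0.15) − (+0.890) = -0.74 V.

-0.74 V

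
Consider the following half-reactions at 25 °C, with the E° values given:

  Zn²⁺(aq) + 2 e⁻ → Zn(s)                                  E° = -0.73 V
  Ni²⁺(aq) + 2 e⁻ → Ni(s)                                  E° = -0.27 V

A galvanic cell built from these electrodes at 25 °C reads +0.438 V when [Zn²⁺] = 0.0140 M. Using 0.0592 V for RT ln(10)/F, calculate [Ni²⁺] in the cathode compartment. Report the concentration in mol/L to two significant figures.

Ni²⁺/Ni is the cathode, Zn²⁺/Zn the anode: E°cell = +0.46 V, n = 2.
Overall reaction: Ni²⁺(aq) + Zn(s) → Ni(s) + Zn²⁺(aq); Q = [Zn²⁺]^1/[Ni²⁺]^1.
From E = E° − (0.0592/n) log Q: log Q = (E° − E)·n/0.0592 = (+0.46 − (+0.438))·2/0.0592 = 0.7432.
So 1·log[Ni²⁺] = 1·log(0.014) − log Q = -1.8539 − (0.7432) = -2.5971; [Ni²⁺] = 10^(-2.5971) ≈ 0.0025 M.

0.0025 M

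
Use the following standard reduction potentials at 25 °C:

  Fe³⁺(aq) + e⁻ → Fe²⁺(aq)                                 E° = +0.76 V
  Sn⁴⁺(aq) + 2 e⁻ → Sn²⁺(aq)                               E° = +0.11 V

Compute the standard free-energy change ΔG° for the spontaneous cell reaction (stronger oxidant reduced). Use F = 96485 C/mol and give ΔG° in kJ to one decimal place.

Fe³⁺/Fe²⁺ (E° = +0.76 V) is the cathode; Sn⁴⁺/Sn²⁺ (E° = +0.11 V) is the anode, so E°cell = +0.65 V.
Balancing electrons gives n = 2 (lcm of 1 and 2).
ΔG° = −nFE° = −(2)(96485)(+0.65) = -125,430 J = -125.4 kJ.

-125.4 kJ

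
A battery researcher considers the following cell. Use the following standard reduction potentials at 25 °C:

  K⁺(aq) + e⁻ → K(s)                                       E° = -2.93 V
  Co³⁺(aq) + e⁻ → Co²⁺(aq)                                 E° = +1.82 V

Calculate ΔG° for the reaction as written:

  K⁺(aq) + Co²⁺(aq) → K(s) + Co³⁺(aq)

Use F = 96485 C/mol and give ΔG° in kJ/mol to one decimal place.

+458.3 kJ/mol

As written, K⁺/K is reduced (cathode) and Co³⁺/Co²⁺ is oxidised (anode), so E°cell = (-2.93) − (+1.82) = -4.75 V.
Balancing electrons gives n = 1.
ΔG° = −nFE° = −(1)(96485)(-4.75) = 458,304 J = +458.3 kJ/mol.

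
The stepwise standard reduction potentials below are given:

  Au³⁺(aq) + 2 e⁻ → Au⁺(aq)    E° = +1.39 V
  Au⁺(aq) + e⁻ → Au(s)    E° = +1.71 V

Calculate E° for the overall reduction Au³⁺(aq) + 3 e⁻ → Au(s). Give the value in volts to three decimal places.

+1.497 V

Standard free energies of sequential steps add: ΔG°₃ = ΔG°₁ + ΔG°₂, so n₃E°₃ = n₁E°₁ + n₂E°₂.
E°₃ = (2×+1.39 + 1×+1.71) / 3 = (+4.490) / 3 = +1.497 V.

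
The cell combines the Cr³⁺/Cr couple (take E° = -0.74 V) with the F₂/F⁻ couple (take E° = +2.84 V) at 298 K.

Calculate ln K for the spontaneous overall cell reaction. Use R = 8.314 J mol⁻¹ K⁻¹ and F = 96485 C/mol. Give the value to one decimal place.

Cathode: F₂/F⁻; anode: Cr³⁺/Cr. E°cell = (+2.84) − (-0.74) = +3.58 V, with n = 6.
ΔG° = −nFE° = −RT ln K, so ln K = nFE°/(RT) = (6)(96485)(+3.58) / ((8.314)(298)) = 836.504.

836.5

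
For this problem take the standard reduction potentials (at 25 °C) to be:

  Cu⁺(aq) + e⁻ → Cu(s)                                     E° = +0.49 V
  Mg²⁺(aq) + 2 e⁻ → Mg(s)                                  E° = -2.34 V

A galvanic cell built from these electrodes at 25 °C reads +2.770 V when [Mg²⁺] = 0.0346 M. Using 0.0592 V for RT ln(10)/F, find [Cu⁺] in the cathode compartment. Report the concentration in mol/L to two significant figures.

Cu⁺/Cu is the cathode, Mg²⁺/Mg the anode: E°cell = +2.83 V, n = 2.
Overall reaction: 2 Cu⁺(aq) + Mg(s) → 2 Cu(s) + Mg²⁺(aq); Q = [Mg²⁺]^1/[Cu⁺]^2.
From E = E° − (0.0592/n) log Q: log Q = (E° − E)·n/0.0592 = (+2.83 − (+2.770))·2/0.0592 = 2.0270.
So 2·log[Cu⁺] = 1·log(0.0346) − log Q = -1.4609 − (2.0270) = -3.4879; log[Cu⁺] = -3.4879 / 2 = -1.7439; [Cu⁺] = 10^(-1.7439) ≈ 0.018 M.

0.018 M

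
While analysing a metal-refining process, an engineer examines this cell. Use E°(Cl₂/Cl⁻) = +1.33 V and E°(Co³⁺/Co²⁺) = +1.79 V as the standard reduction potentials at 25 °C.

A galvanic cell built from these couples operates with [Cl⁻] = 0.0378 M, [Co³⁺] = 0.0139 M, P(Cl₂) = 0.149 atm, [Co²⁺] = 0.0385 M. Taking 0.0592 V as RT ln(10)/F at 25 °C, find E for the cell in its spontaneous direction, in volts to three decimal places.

Co³⁺/Co²⁺ is the cathode (higher E°), Cl₂/Cl⁻ the anode: E°cell = +1.79 − (+1.33) = +0.46 V, n = 2.
Overall: 2 Co³⁺(aq) + 2 Cl⁻(aq) → 2 Co²⁺(aq) + Cl₂(g)
Q = [Co²⁺]^2·P(Cl₂) / ([Co³⁺]^2·[Cl⁻]^2); log Q = 2.903.
E = E° − (0.0592/n) log Q = +0.46 − (0.0592/2)(2.903) = +0.374 V.

+0.374 V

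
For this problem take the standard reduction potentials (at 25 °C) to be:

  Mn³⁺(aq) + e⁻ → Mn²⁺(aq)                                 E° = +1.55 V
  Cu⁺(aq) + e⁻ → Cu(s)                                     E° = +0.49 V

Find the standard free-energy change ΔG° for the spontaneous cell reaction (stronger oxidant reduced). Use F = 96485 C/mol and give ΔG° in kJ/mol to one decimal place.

Mn³⁺/Mn²⁺ (E° = +1.55 V) is the cathode; Cu⁺/Cu (E° = +0.49 V) is the anode, so E°cell = +1.06 V.
Balancing electrons gives n = 1 (lcm of 1 and 1).
ΔG° = −nFE° = −(1)(96485)(+1.06) = -102,274 J = -102.3 kJ/mol.

-102.3 kJ/mol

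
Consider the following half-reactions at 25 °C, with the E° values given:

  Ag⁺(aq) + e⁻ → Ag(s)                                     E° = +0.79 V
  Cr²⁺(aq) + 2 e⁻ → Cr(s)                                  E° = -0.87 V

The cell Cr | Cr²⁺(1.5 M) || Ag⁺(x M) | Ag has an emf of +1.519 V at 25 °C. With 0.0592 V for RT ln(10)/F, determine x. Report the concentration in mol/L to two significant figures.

0.0051 M

Ag⁺/Ag is the cathode, Cr²⁺/Cr the anode: E°cell = +1.66 V, n = 2.
Overall reaction: 2 Ag⁺(aq) + Cr(s) → 2 Ag(s) + Cr²⁺(aq); Q = [Cr²⁺]^1/[Ag⁺]^2.
From E = E° − (0.0592/n) log Q: log Q = (E° − E)·n/0.0592 = (+1.66 − (+1.519))·2/0.0592 = 4.7635.
So 2·log[Ag⁺] = 1·log(1.5) − log Q = 0.1761 − (4.7635) = -4.5874; log[Ag⁺] = -4.5874 / 2 = -2.2937; [Ag⁺] = 10^(-2.2937) ≈ 0.0051 M.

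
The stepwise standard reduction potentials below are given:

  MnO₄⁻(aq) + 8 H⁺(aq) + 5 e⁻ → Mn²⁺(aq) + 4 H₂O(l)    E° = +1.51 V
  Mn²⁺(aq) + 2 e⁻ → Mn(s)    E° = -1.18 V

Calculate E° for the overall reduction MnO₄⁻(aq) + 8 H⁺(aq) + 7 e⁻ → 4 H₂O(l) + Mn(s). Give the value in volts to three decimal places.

Standard free energies of sequential steps add: ΔG°₃ = ΔG°₁ + ΔG°₂, so n₃E°₃ = n₁E°₁ + n₂E°₂.
E°₃ = (5×+1.51 + 2×-1.18) / 7 = (+5.190) / 7 = +0.741 V.

+0.741 V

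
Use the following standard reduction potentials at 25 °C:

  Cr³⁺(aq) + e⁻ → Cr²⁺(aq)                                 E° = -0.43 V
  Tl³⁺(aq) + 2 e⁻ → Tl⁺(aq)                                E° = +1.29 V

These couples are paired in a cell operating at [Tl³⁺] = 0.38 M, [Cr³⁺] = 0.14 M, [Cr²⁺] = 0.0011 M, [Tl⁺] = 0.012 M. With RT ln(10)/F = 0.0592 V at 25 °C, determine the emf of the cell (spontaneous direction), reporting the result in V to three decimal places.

Tl³⁺/Tl⁺ is the cathode (higher E°), Cr³⁺/Cr²⁺ the anode: E°cell = +1.29 − (-0.43) = +1.72 V, n = 2.
Overall: Tl³⁺(aq) + 2 Cr²⁺(aq) → Tl⁺(aq) + 2 Cr³⁺(aq)
Q = [Tl⁺]·[Cr³⁺]^2 / ([Tl³⁺]·[Cr²⁺]^2); log Q = 2.709.
E = E° − (0.0592/n) log Q = +1.72 − (0.0592/2)(2.709) = +1.640 V.

+1.640 V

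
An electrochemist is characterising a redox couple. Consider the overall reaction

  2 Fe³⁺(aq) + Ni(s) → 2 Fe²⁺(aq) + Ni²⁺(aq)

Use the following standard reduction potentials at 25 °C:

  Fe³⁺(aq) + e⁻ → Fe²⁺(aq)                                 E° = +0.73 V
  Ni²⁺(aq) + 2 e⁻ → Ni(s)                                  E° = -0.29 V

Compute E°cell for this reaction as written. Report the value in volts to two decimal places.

+1.02 V

The Fe³⁺/Fe²⁺ couple has the higher reduction potential, so it is the cathode; Ni²⁺/Ni is oxidised at the anode.
E°cell = E°(cathode) − E°(anode) = (+0.73) − (-0.29) = +1.02 V.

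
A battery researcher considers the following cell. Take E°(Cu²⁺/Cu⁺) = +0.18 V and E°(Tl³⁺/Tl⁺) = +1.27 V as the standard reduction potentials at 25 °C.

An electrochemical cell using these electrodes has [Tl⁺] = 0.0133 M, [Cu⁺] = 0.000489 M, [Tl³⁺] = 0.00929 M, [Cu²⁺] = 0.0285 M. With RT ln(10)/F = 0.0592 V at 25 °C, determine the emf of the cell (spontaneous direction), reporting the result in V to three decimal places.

+0.981 V

Tl³⁺/Tl⁺ is the cathode (higher E°), Cu²⁺/Cu⁺ the anode: E°cell = +1.27 − (+0.18) = +1.09 V, n = 2.
Overall: Tl³⁺(aq) + 2 Cu⁺(aq) → Tl⁺(aq) + 2 Cu²⁺(aq)
Q = [Tl⁺]·[Cu²⁺]^2 / ([Tl³⁺]·[Cu⁺]^2); log Q = 3.687.
E = E° − (0.0592/n) log Q = +1.09 − (0.0592/2)(3.687) = +0.981 V.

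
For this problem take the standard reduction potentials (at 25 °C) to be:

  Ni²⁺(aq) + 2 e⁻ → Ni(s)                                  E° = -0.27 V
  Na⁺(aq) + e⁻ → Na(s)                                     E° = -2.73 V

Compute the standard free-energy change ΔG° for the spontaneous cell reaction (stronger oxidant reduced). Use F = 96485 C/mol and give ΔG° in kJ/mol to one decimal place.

Ni²⁺/Ni (E° = -0.27 V) is the cathode; Na⁺/Na (E° = -2.73 V) is the anode, so E°cell = +2.46 V.
Balancing electrons gives n = 2 (lcm of 2 and 1).
ΔG° = −nFE° = −(2)(96485)(+2.46) = -474,706 J = -474.7 kJ/mol.

-474.7 kJ/mol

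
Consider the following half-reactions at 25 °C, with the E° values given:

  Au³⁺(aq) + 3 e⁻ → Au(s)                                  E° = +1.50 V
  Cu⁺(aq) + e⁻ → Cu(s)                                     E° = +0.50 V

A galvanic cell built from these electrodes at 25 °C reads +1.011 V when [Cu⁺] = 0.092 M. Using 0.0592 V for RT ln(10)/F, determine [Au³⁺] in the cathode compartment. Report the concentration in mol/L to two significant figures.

0.0028 M

Au³⁺/Au is the cathode, Cu⁺/Cu the anode: E°cell = +1.00 V, n = 3.
Overall reaction: Au³⁺(aq) + 3 Cu(s) → Au(s) + 3 Cu⁺(aq); Q = [Cu⁺]^3/[Au³⁺]^1.
From E = E° − (0.0592/n) log Q: log Q = (E° − E)·n/0.0592 = (+1.00 − (+1.011))·3/0.0592 = -0.5574.
So 1·log[Au³⁺] = 3·log(0.092) − log Q = -3.1086 − (-0.5574) = -2.5512; [Au³⁺] = 10^(-2.5512) ≈ 0.0028 M.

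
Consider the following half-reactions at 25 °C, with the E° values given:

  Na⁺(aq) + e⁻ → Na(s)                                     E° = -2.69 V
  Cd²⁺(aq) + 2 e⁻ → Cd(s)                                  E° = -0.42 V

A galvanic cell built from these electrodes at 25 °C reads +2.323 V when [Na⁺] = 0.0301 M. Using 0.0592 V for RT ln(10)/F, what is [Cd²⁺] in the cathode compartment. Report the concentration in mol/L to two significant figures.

0.056 M

Cd²⁺/Cd is the cathode, Na⁺/Na the anode: E°cell = +2.27 V, n = 2.
Overall reaction: Cd²⁺(aq) + 2 Na(s) → Cd(s) + 2 Na⁺(aq); Q = [Na⁺]^2/[Cd²⁺]^1.
From E = E° − (0.0592/n) log Q: log Q = (E° − E)·n/0.0592 = (+2.27 − (+2.323))·2/0.0592 = -1.7905.
So 1·log[Cd²⁺] = 2·log(0.0301) − log Q = -3.0429 − (-1.7905) = -1.2524; [Cd²⁺] = 10^(-1.2524) ≈ 0.056 M.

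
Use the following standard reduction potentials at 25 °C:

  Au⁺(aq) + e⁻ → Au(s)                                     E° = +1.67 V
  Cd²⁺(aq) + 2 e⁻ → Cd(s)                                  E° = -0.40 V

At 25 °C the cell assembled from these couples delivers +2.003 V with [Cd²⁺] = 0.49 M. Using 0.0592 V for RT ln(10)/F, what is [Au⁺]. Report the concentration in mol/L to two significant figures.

Au⁺/Au is the cathode, Cd²⁺/Cd the anode: E°cell = +2.07 V, n = 2.
Overall reaction: 2 Au⁺(aq) + Cd(s) → 2 Au(s) + Cd²⁺(aq); Q = [Cd²⁺]^1/[Au⁺]^2.
From E = E° − (0.0592/n) log Q: log Q = (E° − E)·n/0.0592 = (+2.07 − (+2.003))·2/0.0592 = 2.2635.
So 2·log[Au⁺] = 1·log(0.49) − log Q = -0.3098 − (2.2635) = -2.5733; log[Au⁺] = -2.5733 / 2 = -1.2867; [Au⁺] = 10^(-1.2867) ≈ 0.052 M.

0.052 M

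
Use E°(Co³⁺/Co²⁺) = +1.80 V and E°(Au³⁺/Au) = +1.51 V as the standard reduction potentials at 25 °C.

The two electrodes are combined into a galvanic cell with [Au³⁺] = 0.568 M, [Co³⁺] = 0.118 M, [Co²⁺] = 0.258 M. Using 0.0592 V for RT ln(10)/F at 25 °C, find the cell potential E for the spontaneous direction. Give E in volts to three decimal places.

+0.275 V

Co³⁺/Co²⁺ is the cathode (higher E°), Au³⁺/Au the anode: E°cell = +1.80 − (+1.51) = +0.29 V, n = 3.
Overall: 3 Co³⁺(aq) + Au(s) → 3 Co²⁺(aq) + Au³⁺(aq)
Q = [Co²⁺]^3·[Au³⁺] / ([Co³⁺]^3); log Q = 0.774.
E = E° − (0.0592/n) log Q = +0.29 − (0.0592/3)(0.774) = +0.275 V.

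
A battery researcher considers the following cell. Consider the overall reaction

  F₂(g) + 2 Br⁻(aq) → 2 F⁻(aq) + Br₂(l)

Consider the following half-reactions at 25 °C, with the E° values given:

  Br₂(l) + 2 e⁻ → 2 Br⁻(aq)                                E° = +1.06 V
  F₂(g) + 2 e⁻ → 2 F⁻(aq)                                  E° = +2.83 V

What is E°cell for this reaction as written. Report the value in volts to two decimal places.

The F₂/F⁻ couple has the higher reduction potential, so it is the cathode; Br₂/Br⁻ is oxidised at the anode.
E°cell = E°(cathode) − E°(anode) = (+2.83) − (+1.06) = +1.77 V.
Since E°cell > 0, the reaction is spontaneous under standard conditions.

+1.77 V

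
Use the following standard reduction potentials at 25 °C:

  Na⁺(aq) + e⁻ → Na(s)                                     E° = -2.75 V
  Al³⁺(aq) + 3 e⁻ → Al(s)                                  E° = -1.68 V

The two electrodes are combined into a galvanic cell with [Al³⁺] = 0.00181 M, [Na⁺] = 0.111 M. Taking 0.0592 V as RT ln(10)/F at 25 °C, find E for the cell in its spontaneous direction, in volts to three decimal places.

+1.072 V

Al³⁺/Al is the cathode (higher E°), Na⁺/Na the anode: E°cell = -1.68 − (-2.75) = +1.07 V, n = 3.
Overall: Al³⁺(aq) + 3 Na(s) → Al(s) + 3 Na⁺(aq)
Q = [Na⁺]^3 / ([Al³⁺]); log Q = -0.122.
E = E° − (0.0592/n) log Q = +1.07 − (0.0592/3)(-0.122) = +1.072 V.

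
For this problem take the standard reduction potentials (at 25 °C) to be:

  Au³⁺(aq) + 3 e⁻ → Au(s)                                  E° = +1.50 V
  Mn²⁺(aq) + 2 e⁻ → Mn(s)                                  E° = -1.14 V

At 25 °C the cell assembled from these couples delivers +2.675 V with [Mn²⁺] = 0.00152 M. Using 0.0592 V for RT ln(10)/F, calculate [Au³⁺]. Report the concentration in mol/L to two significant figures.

Au³⁺/Au is the cathode, Mn²⁺/Mn the anode: E°cell = +2.64 V, n = 6.
Overall reaction: 2 Au³⁺(aq) + 3 Mn(s) → 2 Au(s) + 3 Mn²⁺(aq); Q = [Mn²⁺]^3/[Au³⁺]^2.
From E = E° − (0.0592/n) log Q: log Q = (E° − E)·n/0.0592 = (+2.64 − (+2.675))·6/0.0592 = -3.5473.
So 2·log[Au³⁺] = 3·log(0.00152) − log Q = -8.4545 − (-3.5473) = -4.9072; log[Au³⁺] = -4.9072 / 2 = -2.4536; [Au³⁺] = 10^(-2.4536) ≈ 0.0035 M.

0.0035 M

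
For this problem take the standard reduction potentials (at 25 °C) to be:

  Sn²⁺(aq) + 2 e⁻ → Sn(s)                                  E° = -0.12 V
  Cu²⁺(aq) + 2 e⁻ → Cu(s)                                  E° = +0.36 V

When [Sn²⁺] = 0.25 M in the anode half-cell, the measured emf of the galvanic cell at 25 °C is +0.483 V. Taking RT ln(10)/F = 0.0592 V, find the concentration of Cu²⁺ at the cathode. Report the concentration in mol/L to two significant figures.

0.32 M

Cu²⁺/Cu is the cathode, Sn²⁺/Sn the anode: E°cell = +0.48 V, n = 2.
Overall reaction: Cu²⁺(aq) + Sn(s) → Cu(s) + Sn²⁺(aq); Q = [Sn²⁺]^1/[Cu²⁺]^1.
From E = E° − (0.0592/n) log Q: log Q = (E° − E)·n/0.0592 = (+0.48 − (+0.483))·2/0.0592 = -0.1014.
So 1·log[Cu²⁺] = 1·log(0.25) − log Q = -0.6021 − (-0.1014) = -0.5007; [Cu²⁺] = 10^(-0.5007) ≈ 0.32 M.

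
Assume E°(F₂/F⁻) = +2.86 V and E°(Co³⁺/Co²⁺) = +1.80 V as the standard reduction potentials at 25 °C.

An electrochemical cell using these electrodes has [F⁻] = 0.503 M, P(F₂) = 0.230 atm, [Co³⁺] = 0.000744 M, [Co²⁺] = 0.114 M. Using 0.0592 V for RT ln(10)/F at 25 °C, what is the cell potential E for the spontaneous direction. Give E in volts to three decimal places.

F₂/F⁻ is the cathode (higher E°), Co³⁺/Co²⁺ the anode: E°cell = +2.86 − (+1.80) = +1.06 V, n = 2.
Overall: F₂(g) + 2 Co²⁺(aq) → 2 F⁻(aq) + 2 Co³⁺(aq)
Q = [F⁻]^2·[Co³⁺]^2 / (P(F₂)·[Co²⁺]^2); log Q = -4.329.
E = E° − (0.0592/n) log Q = +1.06 − (0.0592/2)(-4.329) = +1.188 V.

+1.188 V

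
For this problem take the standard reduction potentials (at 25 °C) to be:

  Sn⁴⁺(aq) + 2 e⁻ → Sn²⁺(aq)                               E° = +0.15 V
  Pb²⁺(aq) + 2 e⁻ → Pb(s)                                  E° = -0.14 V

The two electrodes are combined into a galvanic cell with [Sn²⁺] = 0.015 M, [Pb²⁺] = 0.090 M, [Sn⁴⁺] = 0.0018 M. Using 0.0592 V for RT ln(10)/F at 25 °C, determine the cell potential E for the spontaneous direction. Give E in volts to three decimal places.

+0.294 V

Sn⁴⁺/Sn²⁺ is the cathode (higher E°), Pb²⁺/Pb the anode: E°cell = +0.15 − (-0.14) = +0.29 V, n = 2.
Overall: Sn⁴⁺(aq) + Pb(s) → Sn²⁺(aq) + Pb²⁺(aq)
Q = [Sn²⁺]·[Pb²⁺] / ([Sn⁴⁺]); log Q = -0.125.
E = E° − (0.0592/n) log Q = +0.29 − (0.0592/2)(-0.125) = +0.294 V.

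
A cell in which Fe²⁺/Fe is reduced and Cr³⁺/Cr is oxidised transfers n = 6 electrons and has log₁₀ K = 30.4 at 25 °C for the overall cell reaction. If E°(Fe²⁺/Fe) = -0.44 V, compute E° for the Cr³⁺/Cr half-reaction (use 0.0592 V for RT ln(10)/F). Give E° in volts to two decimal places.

-0.74 V

E°cell = (0.0592/n)·log K = (0.0592/6)(30.4) = +0.300 V.
Since Fe²⁺/Fe is the cathode and Cr³⁺/Cr the anode, E°cell = E°(Fe²⁺/Fe) − E°(Cr³⁺/Cr).
So E°(Cr³⁺/Cr) = E°(Fe²⁺/Fe) − E°cell = (-0.44) − (+0.300) = -0.74 V.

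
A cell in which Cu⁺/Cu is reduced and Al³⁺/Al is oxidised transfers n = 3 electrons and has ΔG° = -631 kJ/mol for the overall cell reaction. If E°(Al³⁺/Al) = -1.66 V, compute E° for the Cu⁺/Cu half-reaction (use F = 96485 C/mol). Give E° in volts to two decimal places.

E°cell = −ΔG°/(nF) = −(-631×10³)/((3)(96485)) = +2.180 V.
Since Cu⁺/Cu is the cathode and Al³⁺/Al the anode, E°cell = E°(Cu⁺/Cu) − E°(Al³⁺/Al).
So E°(Cu⁺/Cu) = E°cell + E°(Al³⁺/Al) = +2.180 + (-1.66) = +0.52 V.

+0.52 V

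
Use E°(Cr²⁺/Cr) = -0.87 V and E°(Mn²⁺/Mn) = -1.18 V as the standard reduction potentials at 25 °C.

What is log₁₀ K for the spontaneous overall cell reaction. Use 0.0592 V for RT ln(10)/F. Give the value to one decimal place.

10.5

Cathode: Cr²⁺/Cr; anode: Mn²⁺/Mn. E°cell = +0.31 V, n = 2.
log K = nE°cell / 0.0592 = (2)(+0.31) / 0.0592 = 10.5.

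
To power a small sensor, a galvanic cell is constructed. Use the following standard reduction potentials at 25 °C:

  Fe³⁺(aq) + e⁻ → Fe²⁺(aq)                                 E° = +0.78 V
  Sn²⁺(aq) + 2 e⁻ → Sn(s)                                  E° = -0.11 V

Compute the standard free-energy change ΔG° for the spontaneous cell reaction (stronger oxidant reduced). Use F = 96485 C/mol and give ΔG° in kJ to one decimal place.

-171.7 kJ

Fe³⁺/Fe²⁺ (E° = +0.78 V) is the cathode; Sn²⁺/Sn (E° = -0.11 V) is the anode, so E°cell = +0.89 V.
Balancing electrons gives n = 2 (lcm of 1 and 2).
ΔG° = −nFE° = −(2)(96485)(+0.89) = -171,743 J = -171.7 kJ.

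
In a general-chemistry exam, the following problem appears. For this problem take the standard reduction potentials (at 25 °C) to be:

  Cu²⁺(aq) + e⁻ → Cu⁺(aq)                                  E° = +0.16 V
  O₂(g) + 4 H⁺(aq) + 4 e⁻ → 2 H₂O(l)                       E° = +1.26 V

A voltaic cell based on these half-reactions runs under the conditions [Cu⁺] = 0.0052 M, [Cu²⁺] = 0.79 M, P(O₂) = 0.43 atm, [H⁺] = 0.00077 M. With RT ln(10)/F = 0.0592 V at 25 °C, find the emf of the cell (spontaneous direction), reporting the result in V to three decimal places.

O₂/H₂O is the cathode (higher E°), Cu²⁺/Cu⁺ the anode: E°cell = +1.26 − (+0.16) = +1.10 V, n = 4.
Overall: O₂(g) + 4 H⁺(aq) + 4 Cu⁺(aq) → 2 H₂O(l) + 4 Cu²⁺(aq)
Q = [Cu²⁺]^4 / (P(O₂)·[H⁺]^4·[Cu⁺]^4); log Q = 21.547.
E = E° − (0.0592/n) log Q = +1.10 − (0.0592/4)(21.547) = +0.781 V.

+0.781 V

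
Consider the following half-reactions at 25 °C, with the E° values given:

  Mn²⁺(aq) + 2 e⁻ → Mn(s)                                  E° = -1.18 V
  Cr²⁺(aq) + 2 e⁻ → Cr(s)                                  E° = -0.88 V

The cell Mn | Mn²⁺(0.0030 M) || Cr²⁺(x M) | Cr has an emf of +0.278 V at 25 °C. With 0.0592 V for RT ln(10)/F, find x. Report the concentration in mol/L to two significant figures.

Cr²⁺/Cr is the cathode, Mn²⁺/Mn the anode: E°cell = +0.30 V, n = 2.
Overall reaction: Cr²⁺(aq) + Mn(s) → Cr(s) + Mn²⁺(aq); Q = [Mn²⁺]^1/[Cr²⁺]^1.
From E = E° − (0.0592/n) log Q: log Q = (E° − E)·n/0.0592 = (+0.30 − (+0.278))·2/0.0592 = 0.7432.
So 1·log[Cr²⁺] = 1·log(0.003) − log Q = -2.5229 − (0.7432) = -3.2661; [Cr²⁺] = 10^(-3.2661) ≈ 0.00054 M.

0.00054 M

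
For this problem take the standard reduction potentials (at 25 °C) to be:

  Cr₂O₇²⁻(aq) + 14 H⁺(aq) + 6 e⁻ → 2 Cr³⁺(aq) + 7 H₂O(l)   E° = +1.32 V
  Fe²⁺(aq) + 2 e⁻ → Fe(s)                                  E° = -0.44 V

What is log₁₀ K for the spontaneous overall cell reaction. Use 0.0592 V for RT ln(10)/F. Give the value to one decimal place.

178.4

Cathode: Cr₂O₇²⁻/Cr³⁺; anode: Fe²⁺/Fe. E°cell = +1.76 V, n = 6.
log K = nE°cell / 0.0592 = (6)(+1.76) / 0.0592 = 178.4.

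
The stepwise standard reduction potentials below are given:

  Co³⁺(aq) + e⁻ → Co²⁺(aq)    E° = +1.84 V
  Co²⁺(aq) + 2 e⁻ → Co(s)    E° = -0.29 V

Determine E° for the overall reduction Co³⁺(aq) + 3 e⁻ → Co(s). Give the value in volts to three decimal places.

Standard free energies of sequential steps add: ΔG°₃ = ΔG°₁ + ΔG°₂, so n₃E°₃ = n₁E°₁ + n₂E°₂.
E°₃ = (1×+1.84 + 2×-0.29) / 3 = (+1.260) / 3 = +0.420 V.

+0.420 V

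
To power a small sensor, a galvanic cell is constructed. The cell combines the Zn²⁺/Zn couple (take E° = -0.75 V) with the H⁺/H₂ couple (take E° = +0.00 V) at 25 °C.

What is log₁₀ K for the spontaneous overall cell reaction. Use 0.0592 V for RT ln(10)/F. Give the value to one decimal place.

25.3

Cathode: H⁺/H₂; anode: Zn²⁺/Zn. E°cell = +0.75 V, n = 2.
log K = nE°cell / 0.0592 = (2)(+0.75) / 0.0592 = 25.3.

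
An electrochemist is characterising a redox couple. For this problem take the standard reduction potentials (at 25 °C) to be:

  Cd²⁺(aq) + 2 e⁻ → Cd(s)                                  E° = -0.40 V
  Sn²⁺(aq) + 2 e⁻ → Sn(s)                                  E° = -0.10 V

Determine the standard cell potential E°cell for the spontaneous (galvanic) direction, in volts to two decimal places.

The Sn²⁺/Sn couple has the higher reduction potential, so it is the cathode; Cd²⁺/Cd is oxidised at the anode.
E°cell = E°(cathode) − E°(anode) = (-0.10) − (-0.40) = +0.30 V.

+0.30 V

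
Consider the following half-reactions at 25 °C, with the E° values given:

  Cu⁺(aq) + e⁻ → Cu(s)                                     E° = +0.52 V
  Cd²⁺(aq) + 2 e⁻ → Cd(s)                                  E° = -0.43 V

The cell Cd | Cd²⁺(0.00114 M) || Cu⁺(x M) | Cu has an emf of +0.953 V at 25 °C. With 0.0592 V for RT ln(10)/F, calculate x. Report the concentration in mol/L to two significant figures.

0.038 M

Cu⁺/Cu is the cathode, Cd²⁺/Cd the anode: E°cell = +0.95 V, n = 2.
Overall reaction: 2 Cu⁺(aq) + Cd(s) → 2 Cu(s) + Cd²⁺(aq); Q = [Cd²⁺]^1/[Cu⁺]^2.
From E = E° − (0.0592/n) log Q: log Q = (E° − E)·n/0.0592 = (+0.95 − (+0.953))·2/0.0592 = -0.1014.
So 2·log[Cu⁺] = 1·log(0.00114) − log Q = -2.9431 − (-0.1014) = -2.8417; log[Cu⁺] = -2.8417 / 2 = -1.4208; [Cu⁺] = 10^(-1.4208) ≈ 0.038 M.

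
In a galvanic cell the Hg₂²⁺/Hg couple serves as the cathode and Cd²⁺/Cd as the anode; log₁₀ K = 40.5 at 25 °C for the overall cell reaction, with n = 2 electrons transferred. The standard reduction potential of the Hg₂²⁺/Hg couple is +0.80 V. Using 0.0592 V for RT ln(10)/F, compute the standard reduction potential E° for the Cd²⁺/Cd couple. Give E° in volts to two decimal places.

E°cell = (0.0592/n)·log K = (0.0592/2)(40.5) = +1.199 V.
Since Hg₂²⁺/Hg is the cathode and Cd²⁺/Cd the anode, E°cell = E°(Hg₂²⁺/Hg) − E°(Cd²⁺/Cd).
So E°(Cd²⁺/Cd) = E°(Hg₂²⁺/Hg) − E°cell = (+0.80) − (+1.199) = -0.40 V.

-0.40 V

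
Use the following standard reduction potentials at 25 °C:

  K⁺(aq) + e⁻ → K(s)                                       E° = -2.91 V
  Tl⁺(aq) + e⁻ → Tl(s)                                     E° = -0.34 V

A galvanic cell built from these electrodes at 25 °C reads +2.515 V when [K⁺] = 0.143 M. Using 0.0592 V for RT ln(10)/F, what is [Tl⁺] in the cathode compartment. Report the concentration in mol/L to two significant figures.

Tl⁺/Tl is the cathode, K⁺/K the anode: E°cell = +2.57 V, n = 1.
Overall reaction: Tl⁺(aq) + K(s) → Tl(s) + K⁺(aq); Q = [K⁺]^1/[Tl⁺]^1.
From E = E° − (0.0592/n) log Q: log Q = (E° − E)·n/0.0592 = (+2.57 − (+2.515))·1/0.0592 = 0.9291.
So 1·log[Tl⁺] = 1·log(0.143) − log Q = -0.8447 − (0.9291) = -1.7738; [Tl⁺] = 10^(-1.7738) ≈ 0.017 M.

0.017 M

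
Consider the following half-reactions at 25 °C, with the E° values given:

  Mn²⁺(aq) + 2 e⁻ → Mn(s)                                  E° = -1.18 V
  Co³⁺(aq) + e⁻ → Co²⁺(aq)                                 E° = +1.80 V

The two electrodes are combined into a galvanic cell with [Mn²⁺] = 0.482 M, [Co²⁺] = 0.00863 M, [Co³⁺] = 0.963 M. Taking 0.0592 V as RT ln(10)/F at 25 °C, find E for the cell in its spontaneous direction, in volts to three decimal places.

Co³⁺/Co²⁺ is the cathode (higher E°), Mn²⁺/Mn the anode: E°cell = +1.80 − (-1.18) = +2.98 V, n = 2.
Overall: 2 Co³⁺(aq) + Mn(s) → 2 Co²⁺(aq) + Mn²⁺(aq)
Q = [Co²⁺]^2·[Mn²⁺] / ([Co³⁺]^2); log Q = -4.412.
E = E° − (0.0592/n) log Q = +2.98 − (0.0592/2)(-4.412) = +3.111 V.

+3.111 V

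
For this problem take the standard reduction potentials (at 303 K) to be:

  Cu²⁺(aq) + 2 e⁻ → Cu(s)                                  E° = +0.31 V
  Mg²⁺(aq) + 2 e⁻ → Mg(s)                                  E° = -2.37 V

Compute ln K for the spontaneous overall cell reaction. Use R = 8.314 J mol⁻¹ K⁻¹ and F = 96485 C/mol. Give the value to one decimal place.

Cathode: Cu²⁺/Cu; anode: Mg²⁺/Mg. E°cell = (+0.31) − (-2.37) = +2.68 V, with n = 2.
ΔG° = −nFE° = −RT ln K, so ln K = nFE°/(RT) = (2)(96485)(+2.68) / ((8.314)(303)) = 205.292.

205.3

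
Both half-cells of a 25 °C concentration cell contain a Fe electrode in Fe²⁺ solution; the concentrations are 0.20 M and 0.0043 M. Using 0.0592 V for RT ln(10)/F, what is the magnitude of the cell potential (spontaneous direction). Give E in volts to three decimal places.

For a concentration cell E°cell = 0. The 0.20 M side is the cathode (reduction is favoured where [Fe²⁺] is higher).
With n = 2, E = −(0.0592/2) log([Fe²⁺]ₐₙ/[Fe²⁺]꜀ₐₜ) = −(0.0592/2) log(0.0043/0.2) = −(0.0592/2)(-1.668) = +0.049 V.

+0.049 V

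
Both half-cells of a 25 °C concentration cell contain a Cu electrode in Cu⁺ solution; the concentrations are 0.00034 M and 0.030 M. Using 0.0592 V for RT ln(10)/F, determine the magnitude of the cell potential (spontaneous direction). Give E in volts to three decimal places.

For a concentration cell E°cell = 0. The 0.030 M side is the cathode (reduction is favoured where [Cu⁺] is higher).
With n = 1, E = −(0.0592/1) log([Cu⁺]ₐₙ/[Cu⁺]꜀ₐₜ) = −(0.0592/1) log(0.00034/0.03) = −(0.0592/1)(-1.946) = +0.115 V.

+0.115 V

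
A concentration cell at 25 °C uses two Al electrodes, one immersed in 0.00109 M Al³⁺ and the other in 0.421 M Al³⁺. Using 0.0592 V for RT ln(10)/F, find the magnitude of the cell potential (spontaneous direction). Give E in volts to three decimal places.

+0.051 V

For a concentration cell E°cell = 0. The 0.421 M side is the cathode (reduction is favoured where [Al³⁺] is higher).
With n = 3, E = −(0.0592/3) log([Al³⁺]ₐₙ/[Al³⁺]꜀ₐₜ) = −(0.0592/3) log(0.00109/0.421) = −(0.0592/3)(-2.587) = +0.051 V.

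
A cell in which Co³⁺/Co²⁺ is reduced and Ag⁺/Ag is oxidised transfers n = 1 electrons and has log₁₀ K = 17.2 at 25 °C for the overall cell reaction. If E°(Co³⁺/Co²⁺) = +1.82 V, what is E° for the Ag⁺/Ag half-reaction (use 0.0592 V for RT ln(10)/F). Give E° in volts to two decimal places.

+0.80 V

E°cell = (0.0592/n)·log K = (0.0592/1)(17.2) = +1.018 V.
Since Co³⁺/Co²⁺ is the cathode and Ag⁺/Ag the anode, E°cell = E°(Co³⁺/Co²⁺) − E°(Ag⁺/Ag).
So E°(Ag⁺/Ag) = E°(Co³⁺/Co²⁺) − E°cell = (+1.82) − (+1.018) = +0.80 V.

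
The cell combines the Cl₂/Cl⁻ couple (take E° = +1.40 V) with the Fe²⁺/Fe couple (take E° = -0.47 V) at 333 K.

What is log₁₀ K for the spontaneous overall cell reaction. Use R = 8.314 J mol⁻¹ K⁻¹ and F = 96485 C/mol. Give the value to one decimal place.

56.6

Cathode: Cl₂/Cl⁻; anode: Fe²⁺/Fe. E°cell = (+1.40) − (-0.47) = +1.87 V, with n = 2.
ΔG° = −nFE° = −RT ln K, so ln K = nFE°/(RT) = (2)(96485)(+1.87) / ((8.314)(333)) = 130.340.
log₁₀ K = 130.340 / ln 10 = 56.6.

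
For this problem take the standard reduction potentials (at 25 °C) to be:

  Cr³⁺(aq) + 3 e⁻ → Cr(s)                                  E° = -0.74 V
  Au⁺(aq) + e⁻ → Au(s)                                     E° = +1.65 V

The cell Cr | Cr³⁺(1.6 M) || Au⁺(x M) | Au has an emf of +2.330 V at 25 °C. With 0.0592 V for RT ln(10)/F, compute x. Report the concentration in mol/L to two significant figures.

Au⁺/Au is the cathode, Cr³⁺/Cr the anode: E°cell = +2.39 V, n = 3.
Overall reaction: 3 Au⁺(aq) + Cr(s) → 3 Au(s) + Cr³⁺(aq); Q = [Cr³⁺]^1/[Au⁺]^3.
From E = E° − (0.0592/n) log Q: log Q = (E° − E)·n/0.0592 = (+2.39 − (+2.330))·3/0.0592 = 3.0405.
So 3·log[Au⁺] = 1·log(1.6) − log Q = 0.2041 − (3.0405) = -2.8364; log[Au⁺] = -2.8364 / 3 = -0.9455; [Au⁺] = 10^(-0.9455) ≈ 0.11 M.

0.11 M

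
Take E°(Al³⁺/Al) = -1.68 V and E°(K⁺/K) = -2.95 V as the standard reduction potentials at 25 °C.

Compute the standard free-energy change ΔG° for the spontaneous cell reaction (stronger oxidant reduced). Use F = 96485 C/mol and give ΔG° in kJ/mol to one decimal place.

-367.6 kJ/mol

Al³⁺/Al (E° = -1.68 V) is the cathode; K⁺/K (E° = -2.95 V) is the anode, so E°cell = +1.27 V.
Balancing electrons gives n = 3 (lcm of 3 and 1).
ΔG° = −nFE° = −(3)(96485)(+1.27) = -367,608 J = -367.6 kJ/mol.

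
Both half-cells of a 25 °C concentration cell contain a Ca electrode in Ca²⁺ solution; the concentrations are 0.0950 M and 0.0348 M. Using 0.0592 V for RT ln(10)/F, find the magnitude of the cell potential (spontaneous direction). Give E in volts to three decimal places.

For a concentration cell E°cell = 0. The 0.0950 M side is the cathode (reduction is favoured where [Ca²⁺] is higher).
With n = 2, E = −(0.0592/2) log([Ca²⁺]ₐₙ/[Ca²⁺]꜀ₐₜ) = −(0.0592/2) log(0.0348/0.095) = −(0.0592/2)(-0.436) = +0.013 V.

+0.013 V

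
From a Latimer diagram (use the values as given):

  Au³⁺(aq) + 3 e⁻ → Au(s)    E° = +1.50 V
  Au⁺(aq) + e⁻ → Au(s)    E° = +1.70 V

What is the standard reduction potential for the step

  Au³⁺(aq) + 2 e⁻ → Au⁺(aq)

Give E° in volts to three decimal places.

+1.400 V

Sequential free energies add, so n₃E°₃ = n₁E°₁ + n₂E°₂.
With n₃ = 3, and the known step contributing 1×(+1.70) V, the unknown satisfies 2·E° = 3×(+1.50) − 1×(+1.70) = +2.800.
E° = +2.800 / 2 = +1.400 V.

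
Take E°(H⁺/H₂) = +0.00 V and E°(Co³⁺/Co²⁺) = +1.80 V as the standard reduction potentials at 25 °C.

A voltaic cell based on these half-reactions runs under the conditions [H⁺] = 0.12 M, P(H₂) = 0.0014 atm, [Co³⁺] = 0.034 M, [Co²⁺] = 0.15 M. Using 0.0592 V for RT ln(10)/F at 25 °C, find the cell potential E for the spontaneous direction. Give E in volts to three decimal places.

+1.732 V

Co³⁺/Co²⁺ is the cathode (higher E°), H⁺/H₂ the anode: E°cell = +1.80 − (+0.00) = +1.80 V, n = 2.
Overall: 2 Co³⁺(aq) + H₂(g) → 2 Co²⁺(aq) + 2 H⁺(aq)
Q = [Co²⁺]^2·[H⁺]^2 / ([Co³⁺]^2·P(H₂)); log Q = 2.301.
E = E° − (0.0592/n) log Q = +1.80 − (0.0592/2)(2.301) = +1.732 V.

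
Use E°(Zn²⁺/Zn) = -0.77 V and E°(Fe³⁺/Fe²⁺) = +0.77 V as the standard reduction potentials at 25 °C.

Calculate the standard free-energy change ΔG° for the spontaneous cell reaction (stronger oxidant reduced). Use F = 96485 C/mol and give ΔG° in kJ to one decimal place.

-297.2 kJ

Fe³⁺/Fe²⁺ (E° = +0.77 V) is the cathode; Zn²⁺/Zn (E° = -0.77 V) is the anode, so E°cell = +1.54 V.
Balancing electrons gives n = 2 (lcm of 1 and 2).
ΔG° = −nFE° = −(2)(96485)(+1.54) = -297,174 J = -297.2 kJ.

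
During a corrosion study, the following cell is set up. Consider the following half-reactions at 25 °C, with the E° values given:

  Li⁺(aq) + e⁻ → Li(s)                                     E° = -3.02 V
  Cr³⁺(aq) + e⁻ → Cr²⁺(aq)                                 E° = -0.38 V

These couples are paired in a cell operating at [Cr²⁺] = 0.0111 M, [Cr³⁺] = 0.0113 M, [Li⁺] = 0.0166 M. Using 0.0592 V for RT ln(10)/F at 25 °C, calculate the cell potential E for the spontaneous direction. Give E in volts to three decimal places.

+2.746 V

Cr³⁺/Cr²⁺ is the cathode (higher E°), Li⁺/Li the anode: E°cell = -0.38 − (-3.02) = +2.64 V, n = 1.
Overall: Cr³⁺(aq) + Li(s) → Cr²⁺(aq) + Li⁺(aq)
Q = [Cr²⁺]·[Li⁺] / ([Cr³⁺]); log Q = -1.788.
E = E° − (0.0592/n) log Q = +2.64 − (0.0592/1)(-1.788) = +2.746 V.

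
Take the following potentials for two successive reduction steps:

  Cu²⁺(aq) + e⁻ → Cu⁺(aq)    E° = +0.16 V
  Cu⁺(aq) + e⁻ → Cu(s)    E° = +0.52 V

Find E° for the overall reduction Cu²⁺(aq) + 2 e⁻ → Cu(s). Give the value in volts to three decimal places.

Since ΔG° = −nFE° is additive over sequential reductions, n₃E°₃ = n₁E°₁ + n₂E°₂.
E°₃ = (1×+0.16 + 1×+0.52) / 2 = (+0.680) / 2 = +0.340 V.

+0.340 V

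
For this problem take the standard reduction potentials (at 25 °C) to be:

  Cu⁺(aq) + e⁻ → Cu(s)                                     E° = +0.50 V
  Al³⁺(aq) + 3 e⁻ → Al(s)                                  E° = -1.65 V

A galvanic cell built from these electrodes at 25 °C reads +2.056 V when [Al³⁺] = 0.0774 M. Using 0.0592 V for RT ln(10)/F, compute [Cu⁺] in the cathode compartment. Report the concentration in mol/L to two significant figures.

0.011 M

Cu⁺/Cu is the cathode, Al³⁺/Al the anode: E°cell = +2.15 V, n = 3.
Overall reaction: 3 Cu⁺(aq) + Al(s) → 3 Cu(s) + Al³⁺(aq); Q = [Al³⁺]^1/[Cu⁺]^3.
From E = E° − (0.0592/n) log Q: log Q = (E° − E)·n/0.0592 = (+2.15 − (+2.056))·3/0.0592 = 4.7635.
So 3·log[Cu⁺] = 1·log(0.0774) − log Q = -1.1113 − (4.7635) = -5.8748; log[Cu⁺] = -5.8748 / 3 = -1.9583; [Cu⁺] = 10^(-1.9583) ≈ 0.011 M.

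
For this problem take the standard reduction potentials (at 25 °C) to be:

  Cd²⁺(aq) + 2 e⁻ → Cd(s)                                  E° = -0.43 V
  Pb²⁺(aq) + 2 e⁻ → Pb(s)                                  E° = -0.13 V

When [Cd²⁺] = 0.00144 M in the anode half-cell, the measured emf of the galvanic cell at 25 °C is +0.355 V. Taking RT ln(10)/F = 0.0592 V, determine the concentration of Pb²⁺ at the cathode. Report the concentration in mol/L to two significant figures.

Pb²⁺/Pb is the cathode, Cd²⁺/Cd the anode: E°cell = +0.30 V, n = 2.
Overall reaction: Pb²⁺(aq) + Cd(s) → Pb(s) + Cd²⁺(aq); Q = [Cd²⁺]^1/[Pb²⁺]^1.
From E = E° − (0.0592/n) log Q: log Q = (E° − E)·n/0.0592 = (+0.30 − (+0.355))·2/0.0592 = -1.8581.
So 1·log[Pb²⁺] = 1·log(0.00144) − log Q = -2.8416 − (-1.8581) = -0.9835; [Pb²⁺] = 10^(-0.9835) ≈ 0.10 M.

0.10 M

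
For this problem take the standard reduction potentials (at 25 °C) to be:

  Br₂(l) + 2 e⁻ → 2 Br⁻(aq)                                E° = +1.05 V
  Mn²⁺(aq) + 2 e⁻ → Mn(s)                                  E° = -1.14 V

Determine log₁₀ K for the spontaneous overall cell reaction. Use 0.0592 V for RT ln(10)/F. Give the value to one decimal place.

Cathode: Br₂/Br⁻; anode: Mn²⁺/Mn. E°cell = +2.19 V, n = 2.
log K = nE°cell / 0.0592 = (2)(+2.19) / 0.0592 = 74.0.

74.0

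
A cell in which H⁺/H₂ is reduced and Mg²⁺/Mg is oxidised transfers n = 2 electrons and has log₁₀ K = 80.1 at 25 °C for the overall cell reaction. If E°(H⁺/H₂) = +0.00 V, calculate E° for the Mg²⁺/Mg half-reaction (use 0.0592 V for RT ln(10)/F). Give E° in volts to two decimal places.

-2.37 V

E°cell = (0.0592/n)·log K = (0.0592/2)(80.1) = +2.371 V.
Since H⁺/H₂ is the cathode and Mg²⁺/Mg the anode, E°cell = E°(H⁺/H₂) − E°(Mg²⁺/Mg).
So E°(Mg²⁺/Mg) = E°(H⁺/H₂) − E°cell = (+0.00) − (+2.371) = -2.37 V.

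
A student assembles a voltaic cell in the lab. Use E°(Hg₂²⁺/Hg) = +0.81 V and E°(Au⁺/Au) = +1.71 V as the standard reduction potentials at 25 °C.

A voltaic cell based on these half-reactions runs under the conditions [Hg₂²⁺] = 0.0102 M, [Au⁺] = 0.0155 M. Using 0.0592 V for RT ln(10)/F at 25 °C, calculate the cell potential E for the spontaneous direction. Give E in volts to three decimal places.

Au⁺/Au is the cathode (higher E°), Hg₂²⁺/Hg the anode: E°cell = +1.71 − (+0.81) = +0.90 V, n = 2.
Overall: 2 Au⁺(aq) + 2 Hg(l) → 2 Au(s) + Hg₂²⁺(aq)
Q = [Hg₂²⁺] / ([Au⁺]^2); log Q = 1.628.
E = E° − (0.0592/n) log Q = +0.90 − (0.0592/2)(1.628) = +0.852 V.

+0.852 V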